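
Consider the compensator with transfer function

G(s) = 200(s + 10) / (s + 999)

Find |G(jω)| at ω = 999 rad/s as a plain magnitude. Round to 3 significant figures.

At s = jω = j999:
zero (s+10): 10 + j999 → |·| = √(10²+999²) = √998101 ≈ 999.05, ∠ = arctan(999/10) ≈ 89.43°
pole (s+999): 999 + j999 → |·| = √(999²+999²) = √1996002 ≈ 1412.8, ∠ = arctan(999/999) ≈ 45.00°
|G| = 200 · 999.05 / 1412.8 ≈ 141.43

141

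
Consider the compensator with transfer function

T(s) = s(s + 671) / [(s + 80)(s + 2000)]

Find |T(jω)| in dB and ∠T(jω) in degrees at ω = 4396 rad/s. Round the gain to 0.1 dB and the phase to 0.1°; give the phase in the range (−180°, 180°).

-0.7 dB, 16.8°

At s = jω = j4396:
zero (s+671): 671 + j4396 → |·| = √(671²+4396²) = √19775057 ≈ 4446.9, ∠ = arctan(4396/671) ≈ 81.32°
zero at origin: s = j4396 → |·| = 4396, ∠ = 90.00°
pole (s+80): 80 + j4396 → |·| = √(80²+4396²) = √19331216 ≈ 4396.7, ∠ = arctan(4396/80) ≈ 88.96°
pole (s+2000): 2000 + j4396 → |·| = √(2000²+4396²) = √23324816 ≈ 4829.6, ∠ = arctan(4396/2000) ≈ 65.54°
|T| = 1 · 1.9549e+07 / 2.1234e+07 ≈ 0.92065
Gain = 20 log₁₀(0.92065) ≈ -0.72 dB
∠T = 171.32° − 154.50° = 16.82°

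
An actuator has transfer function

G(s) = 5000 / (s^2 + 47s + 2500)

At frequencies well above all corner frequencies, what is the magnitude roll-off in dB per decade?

Each pole contributes −20 dB/decade at high frequency; each zero contributes +20 dB/decade.
Net: 0 zero(s) − 2 pole(s) → -40 dB/decade.

-40 dB/decade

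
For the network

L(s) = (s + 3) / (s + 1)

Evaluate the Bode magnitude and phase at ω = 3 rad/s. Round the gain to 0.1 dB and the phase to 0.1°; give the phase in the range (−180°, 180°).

Substitute s = j3:
Numerator: (j3) + 3 = 3 + j3
Denominator: (j3) + 1 = 1 + j3
|N| = √(3² + 3²) ≈ 4.2426, ∠N ≈ 45.00°
|D| = √(1² + 3²) ≈ 3.1623, ∠D ≈ 71.57°
|L| = 4.2426 / 3.1623 ≈ 1.3416
Gain = 20 log₁₀(1.3416) ≈ 2.55 dB
∠L = 45.00° − 71.57° = -26.57°

2.6 dB, -26.6°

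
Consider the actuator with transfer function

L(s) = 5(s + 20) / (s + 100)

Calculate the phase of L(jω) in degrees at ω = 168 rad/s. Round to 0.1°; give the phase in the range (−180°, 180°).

24.0°

At s = jω = j168:
zero (s+20): 20 + j168 → |·| = √(20²+168²) = √28624 ≈ 169.19, ∠ = arctan(168/20) ≈ 83.21°
pole (s+100): 100 + j168 → |·| = √(100²+168²) = √38224 ≈ 195.51, ∠ = arctan(168/100) ≈ 59.24°
∠L = 83.21° − 59.24° = 23.97°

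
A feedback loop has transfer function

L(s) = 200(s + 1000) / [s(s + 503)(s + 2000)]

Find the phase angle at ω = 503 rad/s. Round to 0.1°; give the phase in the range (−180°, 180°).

At s = jω = j503:
zero (s+1000): 1000 + j503 → |·| = √(1000²+503²) = √1253009 ≈ 1119.4, ∠ = arctan(503/1000) ≈ 26.70°
pole (s+503): 503 + j503 → |·| = √(503²+503²) = √506018 ≈ 711.35, ∠ = arctan(503/503) ≈ 45.00°
pole (s+2000): 2000 + j503 → |·| = √(2000²+503²) = √4253009 ≈ 2062.3, ∠ = arctan(503/2000) ≈ 14.12°
pole at origin: |s| = 503, ∠ = 90.00° (in denominator)
∠L = 26.70° − 149.12° = -122.42°

-122.4°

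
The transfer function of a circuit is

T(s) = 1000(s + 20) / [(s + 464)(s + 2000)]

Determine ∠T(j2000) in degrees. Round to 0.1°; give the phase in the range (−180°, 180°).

-32.5°

At s = jω = j2000:
zero (s+20): 20 + j2000 → |·| = √(20²+2000²) = √4000400 ≈ 2000.1, ∠ = arctan(2000/20) ≈ 89.43°
pole (s+464): 464 + j2000 → |·| = √(464²+2000²) = √4215296 ≈ 2053.1, ∠ = arctan(2000/464) ≈ 76.94°
pole (s+2000): 2000 + j2000 → |·| = √(2000²+2000²) = √8000000 ≈ 2828.4, ∠ = arctan(2000/2000) ≈ 45.00°
∠T = 89.43° − 121.94° = -32.51°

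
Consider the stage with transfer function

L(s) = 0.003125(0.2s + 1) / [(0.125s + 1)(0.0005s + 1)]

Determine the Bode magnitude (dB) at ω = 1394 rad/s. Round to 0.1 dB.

At ω = 1394 rad/s:
zero (1 + j1394·0.2) = 1 + j278.8 → |·| ≈ 278.8, ∠ ≈ 89.79°
pole (1 + j1394·0.125) = 1 + j174.25 → |·| ≈ 174.25, ∠ ≈ 89.67°
pole (1 + j1394·0.0005) = 1 + j0.697 → |·| ≈ 1.2189, ∠ ≈ 34.88°
|L| = 0.003125 · 278.8 / (174.25 · 1.2189) ≈ 0.0041021
Gain = 20 log₁₀(0.0041021) ≈ -47.74 dB

-47.7 dB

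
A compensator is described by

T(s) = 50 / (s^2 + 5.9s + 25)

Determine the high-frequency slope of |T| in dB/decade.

-40 dB/decade

Each pole contributes −20 dB/decade at high frequency; each zero contributes +20 dB/decade.
Net: 0 zero(s) − 2 pole(s) → -40 dB/decade.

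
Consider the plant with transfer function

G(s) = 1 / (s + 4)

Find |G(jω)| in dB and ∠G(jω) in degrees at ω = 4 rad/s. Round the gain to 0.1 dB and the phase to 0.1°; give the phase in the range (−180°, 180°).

-15.1 dB, -45.0°

Substitute s = j4:
Numerator: 1 = 1 + j0
Denominator: (j4) + 4 = 4 + j4
|N| = √(1² + 0²) ≈ 1, ∠N ≈ 0.00°
|D| = √(4² + 4²) ≈ 5.6569, ∠D ≈ 45.00°
|G| = 1 / 5.6569 ≈ 0.17678
Gain = 20 log₁₀(0.17678) ≈ -15.05 dB
∠G = 0.00° − 45.00° = -45.00°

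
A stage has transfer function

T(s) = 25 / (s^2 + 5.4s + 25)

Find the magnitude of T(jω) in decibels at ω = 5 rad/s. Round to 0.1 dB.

-0.7 dB

At s = jω = j5:
quadratic: (j5)² + 5.4·j5 + 25 = 0 + j27 → |·| ≈ 27, ∠ ≈ 90.00°
|T| = 25 / 27 ≈ 0.92593
Gain = 20 log₁₀(0.92593) ≈ -0.67 dB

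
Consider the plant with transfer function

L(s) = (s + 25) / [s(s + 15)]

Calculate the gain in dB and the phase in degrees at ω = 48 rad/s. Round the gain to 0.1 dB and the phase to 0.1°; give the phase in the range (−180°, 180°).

-33.0 dB, -100.2°

At s = jω = j48:
zero (s+25): 25 + j48 → |·| = √(25²+48²) = √2929 ≈ 54.12, ∠ = arctan(48/25) ≈ 62.49°
pole (s+15): 15 + j48 → |·| = √(15²+48²) = √2529 ≈ 50.289, ∠ = arctan(48/15) ≈ 72.65°
pole at origin: |s| = 48, ∠ = 90.00° (in denominator)
|L| = 1 · 54.12 / 2413.9 ≈ 0.02242
Gain = 20 log₁₀(0.02242) ≈ -32.99 dB
∠L = 62.49° − 162.65° = -100.16°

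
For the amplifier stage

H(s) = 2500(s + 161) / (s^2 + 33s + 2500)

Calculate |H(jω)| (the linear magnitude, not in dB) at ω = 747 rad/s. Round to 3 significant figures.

At s = jω = j747:
zero (s+161): 161 + j747 → |·| = √(161²+747²) = √583930 ≈ 764.15, ∠ = arctan(747/161) ≈ 77.84°
quadratic: (j747)² + 33·j747 + 2500 = -555509 + j24651 → |·| ≈ 5.5606e+05, ∠ ≈ 177.46°
|H| = 2500 · 764.15 / 5.5606e+05 ≈ 3.4356

3.44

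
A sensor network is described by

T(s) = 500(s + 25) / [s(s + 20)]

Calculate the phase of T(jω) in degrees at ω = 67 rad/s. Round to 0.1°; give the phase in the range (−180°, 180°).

-93.8°

At s = jω = j67:
zero (s+25): 25 + j67 → |·| = √(25²+67²) = √5114 ≈ 71.512, ∠ = arctan(67/25) ≈ 69.54°
pole (s+20): 20 + j67 → |·| = √(20²+67²) = √4889 ≈ 69.921, ∠ = arctan(67/20) ≈ 73.38°
pole at origin: |s| = 67, ∠ = 90.00° (in denominator)
∠T = 69.54° − 163.38° = -93.84°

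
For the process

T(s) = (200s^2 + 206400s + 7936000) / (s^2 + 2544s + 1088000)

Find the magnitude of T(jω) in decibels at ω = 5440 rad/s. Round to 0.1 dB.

45.6 dB

Substitute s = j5440:
Numerator: 200(j5440)^2 + 206400(j5440) + 7936000 = -5910784000 + j1122816000
Denominator: (j5440)^2 + 2544(j5440) + 1088000 = -28505600 + j13839360
|N| = √(5910784000² + 1122816000²) ≈ 6.0165e+09, ∠N ≈ 169.24°
|D| = √(28505600² + 13839360²) ≈ 3.1687e+07, ∠D ≈ 154.10°
|T| = 6.0165e+09 / 3.1687e+07 ≈ 189.87
Gain = 20 log₁₀(189.87) ≈ 45.57 dB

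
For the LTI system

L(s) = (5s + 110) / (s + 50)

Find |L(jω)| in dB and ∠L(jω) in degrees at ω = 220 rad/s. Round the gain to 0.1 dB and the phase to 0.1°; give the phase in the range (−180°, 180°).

13.8 dB, 7.1°

Substitute s = j220:
Numerator: 5(j220) + 110 = 110 + j1100
Denominator: (j220) + 50 = 50 + j220
|N| = √(110² + 1100²) ≈ 1105.5, ∠N ≈ 84.29°
|D| = √(50² + 220²) ≈ 225.61, ∠D ≈ 77.20°
|L| = 1105.5 / 225.61 ≈ 4.9
Gain = 20 log₁₀(4.9) ≈ 13.80 dB
∠L = 84.29° − 77.20° = 7.09°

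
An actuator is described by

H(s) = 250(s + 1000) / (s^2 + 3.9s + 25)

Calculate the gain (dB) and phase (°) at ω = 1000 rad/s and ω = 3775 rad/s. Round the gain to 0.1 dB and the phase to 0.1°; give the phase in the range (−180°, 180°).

ω = 1000: -9.0 dB, -134.8°; ω = 3775: -23.3 dB, -104.8°

At s = jω = j1000:
zero (s+1000): 1000 + j1000 → |·| = √(1000²+1000²) = √2000000 ≈ 1414.2, ∠ = arctan(1000/1000) ≈ 45.00°
quadratic: (j1000)² + 3.9·j1000 + 25 = -999975 + j3900 → |·| ≈ 9.9998e+05, ∠ ≈ 179.78°
|H| = 250 · 1414.2 / 9.9998e+05 ≈ 0.35356
Gain = 20 log₁₀(0.35356) ≈ -9.03 dB
∠H = 45.00° − 179.78° = -134.78°

At s = jω = j3775:
zero (s+1000): 1000 + j3775 → |·| = √(1000²+3775²) = √15250625 ≈ 3905.2, ∠ = arctan(3775/1000) ≈ 75.16°
quadratic: (j3775)² + 3.9·j3775 + 25 = -14250600 + j14722.5 → |·| ≈ 1.4251e+07, ∠ ≈ 179.94°
|H| = 250 · 3905.2 / 1.4251e+07 ≈ 0.068507
Gain = 20 log₁₀(0.068507) ≈ -23.29 dB
∠H = 75.16° − 179.94° = -104.78°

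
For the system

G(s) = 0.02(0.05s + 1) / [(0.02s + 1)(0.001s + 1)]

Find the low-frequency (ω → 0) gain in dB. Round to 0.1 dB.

-34.0 dB

G(0) = 0.02 · 1 / 1 = 0.02
20 log₁₀(0.02) ≈ -33.98 dB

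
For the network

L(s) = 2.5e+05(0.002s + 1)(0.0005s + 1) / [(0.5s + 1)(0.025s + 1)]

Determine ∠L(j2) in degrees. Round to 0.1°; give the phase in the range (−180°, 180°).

-47.6°

At ω = 2 rad/s:
zero (1 + j2·0.002) = 1 + j0.004 → |·| ≈ 1, ∠ ≈ 0.23°
zero (1 + j2·0.0005) = 1 + j0.001 → |·| ≈ 1, ∠ ≈ 0.06°
pole (1 + j2·0.5) = 1 + j1 → |·| ≈ 1.4142, ∠ ≈ 45.00°
pole (1 + j2·0.025) = 1 + j0.05 → |·| ≈ 1.0012, ∠ ≈ 2.86°
∠L = (0.23° + 0.06°) − (45.00° + 2.86°) = -47.57°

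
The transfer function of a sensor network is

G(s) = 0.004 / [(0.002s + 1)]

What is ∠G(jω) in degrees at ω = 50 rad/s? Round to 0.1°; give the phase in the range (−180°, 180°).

-5.7°

At ω = 50 rad/s:
pole (1 + j50·0.002) = 1 + j0.1 → |·| ≈ 1.005, ∠ ≈ 5.71°
∠G = (0°) − (5.71°) = -5.71°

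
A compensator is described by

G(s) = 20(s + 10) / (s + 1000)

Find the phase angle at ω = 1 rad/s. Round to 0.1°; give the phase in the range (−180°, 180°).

At s = jω = j1:
zero (s+10): 10 + j1 → |·| = √(10²+1²) = √101 ≈ 10.05, ∠ = arctan(1/10) ≈ 5.71°
pole (s+1000): 1000 + j1 → |·| = √(1000²+1²) = √1000001 ≈ 1000, ∠ = arctan(1/1000) ≈ 0.06°
∠G = 5.71° − 0.06° = 5.65°

5.7°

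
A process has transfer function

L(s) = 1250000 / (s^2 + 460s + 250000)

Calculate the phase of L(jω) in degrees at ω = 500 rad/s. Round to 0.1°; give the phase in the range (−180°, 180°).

-90.0°

At s = jω = j500:
quadratic: (j500)² + 460·j500 + 250000 = 0 + j230000 → |·| ≈ 2.3e+05, ∠ ≈ 90.00°
∠L = 0.00° − 90.00° = -90.00°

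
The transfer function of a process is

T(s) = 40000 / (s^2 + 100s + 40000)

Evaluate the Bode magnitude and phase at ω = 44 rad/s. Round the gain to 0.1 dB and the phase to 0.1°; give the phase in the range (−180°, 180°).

At s = jω = j44:
quadratic: (j44)² + 100·j44 + 40000 = 38064 + j4400 → |·| ≈ 38317, ∠ ≈ 6.59°
|T| = 40000 / 38317 ≈ 1.0439
Gain = 20 log₁₀(1.0439) ≈ 0.37 dB
∠T = 0.00° − 6.59° = -6.59°

0.4 dB, -6.6°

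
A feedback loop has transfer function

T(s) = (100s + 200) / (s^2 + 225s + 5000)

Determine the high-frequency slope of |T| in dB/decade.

Each pole contributes −20 dB/decade at high frequency; each zero contributes +20 dB/decade.
Net: 1 zero(s) − 2 pole(s) → -20 dB/decade.

-20 dB/decade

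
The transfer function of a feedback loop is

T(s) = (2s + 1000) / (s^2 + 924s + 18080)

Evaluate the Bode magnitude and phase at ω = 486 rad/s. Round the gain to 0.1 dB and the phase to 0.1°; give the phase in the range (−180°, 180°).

-51.1 dB, -71.7°

Substitute s = j486:
Numerator: 2(j486) + 1000 = 1000 + j972
Denominator: (j486)^2 + 924(j486) + 18080 = -218116 + j449064
|N| = √(1000² + 972²) ≈ 1394.6, ∠N ≈ 44.19°
|D| = √(218116² + 449064²) ≈ 4.9923e+05, ∠D ≈ 115.91°
|T| = 1394.6 / 4.9923e+05 ≈ 0.0027935
Gain = 20 log₁₀(0.0027935) ≈ -51.08 dB
∠T = 44.19° − 115.91° = -71.72°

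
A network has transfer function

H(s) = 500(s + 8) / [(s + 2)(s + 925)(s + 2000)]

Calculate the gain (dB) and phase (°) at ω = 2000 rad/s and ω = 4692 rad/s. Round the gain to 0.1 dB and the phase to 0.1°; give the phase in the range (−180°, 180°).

At s = jω = j2000:
zero (s+8): 8 + j2000 → |·| = √(8²+2000²) = √4000064 ≈ 2000, ∠ = arctan(2000/8) ≈ 89.77°
pole (s+2): 2 + j2000 → |·| = √(2²+2000²) = √4000004 ≈ 2000, ∠ = arctan(2000/2) ≈ 89.94°
pole (s+925): 925 + j2000 → |·| = √(925²+2000²) = √4855625 ≈ 2203.5, ∠ = arctan(2000/925) ≈ 65.18°
pole (s+2000): 2000 + j2000 → |·| = √(2000²+2000²) = √8000000 ≈ 2828.4, ∠ = arctan(2000/2000) ≈ 45.00°
|H| = 500 · 2000 / 1.2465e+10 ≈ 8.0225e-05
Gain = 20 log₁₀(8.0225e-05) ≈ -81.91 dB
∠H = 89.77° − 200.12° = -110.35°

At s = jω = j4692:
zero (s+8): 8 + j4692 → |·| = √(8²+4692²) = √22014928 ≈ 4692, ∠ = arctan(4692/8) ≈ 89.90°
pole (s+2): 2 + j4692 → |·| = √(2²+4692²) = √22014868 ≈ 4692, ∠ = arctan(4692/2) ≈ 89.98°
pole (s+925): 925 + j4692 → |·| = √(925²+4692²) = √22870489 ≈ 4782.3, ∠ = arctan(4692/925) ≈ 78.85°
pole (s+2000): 2000 + j4692 → |·| = √(2000²+4692²) = √26014864 ≈ 5100.5, ∠ = arctan(4692/2000) ≈ 66.91°
|H| = 500 · 4692 / 1.1445e+11 ≈ 2.0498e-05
Gain = 20 log₁₀(2.0498e-05) ≈ -93.77 dB
∠H = 89.90° − 235.74° = -145.84°

ω = 2000: -81.9 dB, -110.4°; ω = 4692: -93.8 dB, -145.8°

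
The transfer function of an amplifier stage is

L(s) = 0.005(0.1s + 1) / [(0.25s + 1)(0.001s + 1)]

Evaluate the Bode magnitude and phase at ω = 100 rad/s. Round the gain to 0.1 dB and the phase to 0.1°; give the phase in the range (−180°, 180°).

At ω = 100 rad/s:
zero (1 + j100·0.1) = 1 + j10 → |·| ≈ 10.05, ∠ ≈ 84.29°
pole (1 + j100·0.25) = 1 + j25 → |·| ≈ 25.02, ∠ ≈ 87.71°
pole (1 + j100·0.001) = 1 + j0.1 → |·| ≈ 1.005, ∠ ≈ 5.71°
|L| = 0.005 · 10.05 / (25.02 · 1.005) ≈ 0.0019984
Gain = 20 log₁₀(0.0019984) ≈ -53.99 dB
∠L = (84.29°) − (87.71° + 5.71°) = -9.13°

-54.0 dB, -9.1°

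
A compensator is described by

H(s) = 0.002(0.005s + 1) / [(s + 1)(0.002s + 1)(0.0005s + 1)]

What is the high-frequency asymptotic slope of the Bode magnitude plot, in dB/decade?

Each pole contributes −20 dB/decade at high frequency; each zero contributes +20 dB/decade.
Net: 1 zero(s) − 3 pole(s) → -40 dB/decade.

-40 dB/decade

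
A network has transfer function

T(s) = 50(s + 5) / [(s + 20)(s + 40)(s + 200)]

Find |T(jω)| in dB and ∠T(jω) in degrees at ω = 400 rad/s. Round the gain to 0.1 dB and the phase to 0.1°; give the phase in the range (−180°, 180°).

At s = jω = j400:
zero (s+5): 5 + j400 → |·| = √(5²+400²) = √160025 ≈ 400.03, ∠ = arctan(400/5) ≈ 89.28°
pole (s+20): 20 + j400 → |·| = √(20²+400²) = √160400 ≈ 400.5, ∠ = arctan(400/20) ≈ 87.14°
pole (s+40): 40 + j400 → |·| = √(40²+400²) = √161600 ≈ 402, ∠ = arctan(400/40) ≈ 84.29°
pole (s+200): 200 + j400 → |·| = √(200²+400²) = √200000 ≈ 447.21, ∠ = arctan(400/200) ≈ 63.43°
|T| = 50 · 400.03 / 7.2001e+07 ≈ 0.00027779
Gain = 20 log₁₀(0.00027779) ≈ -71.13 dB
∠T = 89.28° − 234.86° = -145.58°

-71.1 dB, -145.6°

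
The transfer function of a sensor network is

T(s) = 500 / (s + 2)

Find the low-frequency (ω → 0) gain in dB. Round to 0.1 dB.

T(0) = 500 / 2 = 250
20 log₁₀(250) ≈ 47.96 dB

48.0 dB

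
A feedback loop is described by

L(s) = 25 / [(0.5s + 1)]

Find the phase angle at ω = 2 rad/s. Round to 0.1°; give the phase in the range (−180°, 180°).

-45.0°

At ω = 2 rad/s:
pole (1 + j2·0.5) = 1 + j1 → |·| ≈ 1.4142, ∠ ≈ 45.00°
∠L = (0°) − (45.00°) = -45.00°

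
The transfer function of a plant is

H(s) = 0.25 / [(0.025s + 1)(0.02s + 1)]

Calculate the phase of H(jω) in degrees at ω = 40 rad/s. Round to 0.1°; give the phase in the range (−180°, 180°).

-83.7°

At ω = 40 rad/s:
pole (1 + j40·0.025) = 1 + j1 → |·| ≈ 1.4142, ∠ ≈ 45.00°
pole (1 + j40·0.02) = 1 + j0.8 → |·| ≈ 1.2806, ∠ ≈ 38.66°
∠H = (0°) − (45.00° + 38.66°) = -83.66°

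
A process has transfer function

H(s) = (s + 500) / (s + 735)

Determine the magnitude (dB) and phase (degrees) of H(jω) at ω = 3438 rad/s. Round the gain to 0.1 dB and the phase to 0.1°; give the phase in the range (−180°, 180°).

At s = jω = j3438:
zero (s+500): 500 + j3438 → |·| = √(500²+3438²) = √12069844 ≈ 3474.2, ∠ = arctan(3438/500) ≈ 81.73°
pole (s+735): 735 + j3438 → |·| = √(735²+3438²) = √12360069 ≈ 3515.7, ∠ = arctan(3438/735) ≈ 77.93°
|H| = 1 · 3474.2 / 3515.7 ≈ 0.9882
Gain = 20 log₁₀(0.9882) ≈ -0.10 dB
∠H = 81.73° − 77.93° = 3.80°

-0.1 dB, 3.8°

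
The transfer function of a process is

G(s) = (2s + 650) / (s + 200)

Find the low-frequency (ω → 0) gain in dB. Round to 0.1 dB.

G(0) = 650 / 200 = 3.25
20 log₁₀(3.25) ≈ 10.24 dB

10.2 dB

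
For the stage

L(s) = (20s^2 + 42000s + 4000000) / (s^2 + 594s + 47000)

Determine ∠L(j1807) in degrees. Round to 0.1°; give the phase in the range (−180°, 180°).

Substitute s = j1807:
Numerator: 20(j1807)^2 + 42000(j1807) + 4000000 = -61304980 + j75894000
Denominator: (j1807)^2 + 594(j1807) + 47000 = -3218249 + j1073358
|N| = √(61304980² + 75894000²) ≈ 9.7561e+07, ∠N ≈ 128.93°
|D| = √(3218249² + 1073358²) ≈ 3.3925e+06, ∠D ≈ 161.56°
∠L = 128.93° − 161.56° = -32.63°

-32.6°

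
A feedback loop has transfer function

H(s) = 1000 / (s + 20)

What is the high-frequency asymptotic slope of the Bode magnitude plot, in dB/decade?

Each pole contributes −20 dB/decade at high frequency; each zero contributes +20 dB/decade.
Net: 0 zero(s) − 1 pole(s) → -20 dB/decade.

-20 dB/decade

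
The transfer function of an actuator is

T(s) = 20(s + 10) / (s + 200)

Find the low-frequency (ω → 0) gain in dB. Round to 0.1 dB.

0.0 dB

T(0) = 20·10 / (200) = 1
20 log₁₀(1) ≈ 0.00 dB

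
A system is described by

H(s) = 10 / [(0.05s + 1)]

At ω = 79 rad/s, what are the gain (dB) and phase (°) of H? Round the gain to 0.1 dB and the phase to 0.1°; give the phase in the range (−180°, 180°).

At ω = 79 rad/s:
pole (1 + j79·0.05) = 1 + j3.95 → |·| ≈ 4.0746, ∠ ≈ 75.79°
|H| = 10 · 1 / (4.0746) ≈ 2.4542
Gain = 20 log₁₀(2.4542) ≈ 7.80 dB
∠H = (0°) − (75.79°) = -75.79°

7.8 dB, -75.8°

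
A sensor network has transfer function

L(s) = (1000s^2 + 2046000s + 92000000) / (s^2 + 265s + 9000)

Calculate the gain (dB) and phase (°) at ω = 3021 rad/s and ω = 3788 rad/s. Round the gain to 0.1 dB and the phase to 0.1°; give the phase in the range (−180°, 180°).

ω = 3021: 61.6 dB, -29.4°; ω = 3788: 61.1 dB, -24.5°

Substitute s = j3021:
Numerator: 1000(j3021)^2 + 2046000(j3021) + 92000000 = -9034441000 + j6180966000
Denominator: (j3021)^2 + 265(j3021) + 9000 = -9117441 + j800565
|N| = √(9034441000² + 6180966000²) ≈ 1.0946e+10, ∠N ≈ 145.62°
|D| = √(9117441² + 800565²) ≈ 9.1525e+06, ∠D ≈ 174.98°
|L| = 1.0946e+10 / 9.1525e+06 ≈ 1196
Gain = 20 log₁₀(1196) ≈ 61.55 dB
∠L = 145.62° − 174.98° = -29.36°

Substitute s = j3788:
Numerator: 1000(j3788)^2 + 2046000(j3788) + 92000000 = -14256944000 + j7750248000
Denominator: (j3788)^2 + 265(j3788) + 9000 = -14339944 + j1003820
|N| = √(14256944000² + 7750248000²) ≈ 1.6227e+10, ∠N ≈ 151.47°
|D| = √(14339944² + 1003820²) ≈ 1.4375e+07, ∠D ≈ 176.00°
|L| = 1.6227e+10 / 1.4375e+07 ≈ 1128.8
Gain = 20 log₁₀(1128.8) ≈ 61.05 dB
∠L = 151.47° − 176.00° = -24.53°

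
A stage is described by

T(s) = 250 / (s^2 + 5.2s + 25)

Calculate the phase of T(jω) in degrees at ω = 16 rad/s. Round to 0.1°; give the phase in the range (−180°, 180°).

-160.2°

At s = jω = j16:
quadratic: (j16)² + 5.2·j16 + 25 = -231 + j83.2 → |·| ≈ 245.53, ∠ ≈ 160.19°
∠T = 0.00° − 160.19° = -160.19°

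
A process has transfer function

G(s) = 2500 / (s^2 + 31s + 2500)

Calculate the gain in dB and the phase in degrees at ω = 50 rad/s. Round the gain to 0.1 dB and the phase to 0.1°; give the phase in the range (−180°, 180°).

4.2 dB, -90.0°

At s = jω = j50:
quadratic: (j50)² + 31·j50 + 2500 = 0 + j1550 → |·| ≈ 1550, ∠ ≈ 90.00°
|G| = 2500 / 1550 ≈ 1.6129
Gain = 20 log₁₀(1.6129) ≈ 4.15 dB
∠G = 0.00° − 90.00° = -90.00°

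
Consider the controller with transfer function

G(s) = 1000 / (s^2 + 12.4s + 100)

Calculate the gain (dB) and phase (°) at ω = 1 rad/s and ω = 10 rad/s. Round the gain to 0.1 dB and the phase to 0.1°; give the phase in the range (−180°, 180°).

ω = 1: 20.0 dB, -7.1°; ω = 10: 18.1 dB, -90.0°

At s = jω = j1:
quadratic: (j1)² + 12.4·j1 + 100 = 99 + j12.4 → |·| ≈ 99.774, ∠ ≈ 7.14°
|G| = 1000 / 99.774 ≈ 10.023
Gain = 20 log₁₀(10.023) ≈ 20.02 dB
∠G = 0.00° − 7.14° = -7.14°

At s = jω = j10:
quadratic: (j10)² + 12.4·j10 + 100 = 0 + j124 → |·| ≈ 124, ∠ ≈ 90.00°
|G| = 1000 / 124 ≈ 8.0645
Gain = 20 log₁₀(8.0645) ≈ 18.13 dB
∠G = 0.00° − 90.00° = -90.00°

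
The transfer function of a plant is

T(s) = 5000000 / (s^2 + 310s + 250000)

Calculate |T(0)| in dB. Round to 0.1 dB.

26.0 dB

T(0) = 5000000 / 250000 = 20
20 log₁₀(20) ≈ 26.02 dB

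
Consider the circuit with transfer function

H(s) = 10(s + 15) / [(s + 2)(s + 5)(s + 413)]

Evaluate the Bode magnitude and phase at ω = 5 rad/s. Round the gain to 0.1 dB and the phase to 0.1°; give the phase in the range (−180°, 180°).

-40.0 dB, -95.5°

At s = jω = j5:
zero (s+15): 15 + j5 → |·| = √(15²+5²) = √250 ≈ 15.811, ∠ = arctan(5/15) ≈ 18.43°
pole (s+2): 2 + j5 → |·| = √(2²+5²) = √29 ≈ 5.3852, ∠ = arctan(5/2) ≈ 68.20°
pole (s+5): 5 + j5 → |·| = √(5²+5²) = √50 ≈ 7.0711, ∠ = arctan(5/5) ≈ 45.00°
pole (s+413): 413 + j5 → |·| = √(413²+5²) = √170594 ≈ 413.03, ∠ = arctan(5/413) ≈ 0.69°
|H| = 10 · 15.811 / 15728 ≈ 0.010053
Gain = 20 log₁₀(0.010053) ≈ -39.95 dB
∠H = 18.43° − 113.89° = -95.46°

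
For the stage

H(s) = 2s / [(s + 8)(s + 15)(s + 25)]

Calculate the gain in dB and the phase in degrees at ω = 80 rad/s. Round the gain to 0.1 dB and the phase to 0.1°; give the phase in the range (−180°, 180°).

At s = jω = j80:
zero at origin: s = j80 → |·| = 80, ∠ = 90.00°
pole (s+8): 8 + j80 → |·| = √(8²+80²) = √6464 ≈ 80.399, ∠ = arctan(80/8) ≈ 84.29°
pole (s+15): 15 + j80 → |·| = √(15²+80²) = √6625 ≈ 81.394, ∠ = arctan(80/15) ≈ 79.38°
pole (s+25): 25 + j80 → |·| = √(25²+80²) = √7025 ≈ 83.815, ∠ = arctan(80/25) ≈ 72.65°
|H| = 2 · 80 / 5.4849e+05 ≈ 0.00029171
Gain = 20 log₁₀(0.00029171) ≈ -70.70 dB
∠H = 90.00° − 236.32° = -146.32°

-70.7 dB, -146.3°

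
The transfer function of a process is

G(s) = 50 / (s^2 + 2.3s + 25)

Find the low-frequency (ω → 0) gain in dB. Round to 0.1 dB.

G(0) = 50 / 25 = 2
20 log₁₀(2) ≈ 6.02 dB

6.0 dB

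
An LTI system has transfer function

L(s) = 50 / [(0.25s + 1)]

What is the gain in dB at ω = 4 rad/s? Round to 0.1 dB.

31.0 dB

At ω = 4 rad/s:
pole (1 + j4·0.25) = 1 + j1 → |·| ≈ 1.4142, ∠ ≈ 45.00°
|L| = 50 · 1 / (1.4142) ≈ 35.356
Gain = 20 log₁₀(35.356) ≈ 30.97 dB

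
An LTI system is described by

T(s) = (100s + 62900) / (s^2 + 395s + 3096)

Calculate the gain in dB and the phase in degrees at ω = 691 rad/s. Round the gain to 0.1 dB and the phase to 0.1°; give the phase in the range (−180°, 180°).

Substitute s = j691:
Numerator: 100(j691) + 62900 = 62900 + j69100
Denominator: (j691)^2 + 395(j691) + 3096 = -474385 + j272945
|N| = √(62900² + 69100²) ≈ 93441, ∠N ≈ 47.69°
|D| = √(474385² + 272945²) ≈ 5.473e+05, ∠D ≈ 150.09°
|T| = 93441 / 5.473e+05 ≈ 0.17073
Gain = 20 log₁₀(0.17073) ≈ -15.35 dB
∠T = 47.69° − 150.09° = -102.40°

-15.4 dB, -102.4°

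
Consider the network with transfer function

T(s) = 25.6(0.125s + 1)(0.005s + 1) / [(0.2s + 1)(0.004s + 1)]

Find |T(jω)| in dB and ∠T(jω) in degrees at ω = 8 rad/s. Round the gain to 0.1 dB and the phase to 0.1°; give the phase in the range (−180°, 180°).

At ω = 8 rad/s:
zero (1 + j8·0.125) = 1 + j1 → |·| ≈ 1.4142, ∠ ≈ 45.00°
zero (1 + j8·0.005) = 1 + j0.04 → |·| ≈ 1.0008, ∠ ≈ 2.29°
pole (1 + j8·0.2) = 1 + j1.6 → |·| ≈ 1.8868, ∠ ≈ 57.99°
pole (1 + j8·0.004) = 1 + j0.032 → |·| ≈ 1.0005, ∠ ≈ 1.83°
|T| = 25.6 · 1.4142 · 1.0008 / (1.8868 · 1.0005) ≈ 19.194
Gain = 20 log₁₀(19.194) ≈ 25.66 dB
∠T = (45.00° + 2.29°) − (57.99° + 1.83°) = -12.53°

25.7 dB, -12.5°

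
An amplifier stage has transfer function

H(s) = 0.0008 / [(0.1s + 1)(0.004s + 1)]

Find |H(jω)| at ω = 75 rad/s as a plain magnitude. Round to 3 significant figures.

0.000101

At ω = 75 rad/s:
pole (1 + j75·0.1) = 1 + j7.5 → |·| ≈ 7.5664, ∠ ≈ 82.41°
pole (1 + j75·0.004) = 1 + j0.3 → |·| ≈ 1.044, ∠ ≈ 16.70°
|H| = 0.0008 · 1 / (7.5664 · 1.044) ≈ 0.00010127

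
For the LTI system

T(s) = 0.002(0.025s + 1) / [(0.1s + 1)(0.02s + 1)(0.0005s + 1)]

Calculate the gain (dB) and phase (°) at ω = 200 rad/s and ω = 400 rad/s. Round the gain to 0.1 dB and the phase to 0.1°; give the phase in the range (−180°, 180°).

ω = 200: -78.2 dB, -90.1°; ω = 400: -84.3 dB, -98.5°

At ω = 200 rad/s:
zero (1 + j200·0.025) = 1 + j5 → |·| ≈ 5.099, ∠ ≈ 78.69°
pole (1 + j200·0.1) = 1 + j20 → |·| ≈ 20.025, ∠ ≈ 87.14°
pole (1 + j200·0.02) = 1 + j4 → |·| ≈ 4.1231, ∠ ≈ 75.96°
pole (1 + j200·0.0005) = 1 + j0.1 → |·| ≈ 1.005, ∠ ≈ 5.71°
|T| = 0.002 · 5.099 / (20.025 · 4.1231 · 1.005) ≈ 0.0001229
Gain = 20 log₁₀(0.0001229) ≈ -78.21 dB
∠T = (78.69°) − (87.14° + 75.96° + 5.71°) = -90.12°

At ω = 400 rad/s:
zero (1 + j400·0.025) = 1 + j10 → |·| ≈ 10.05, ∠ ≈ 84.29°
pole (1 + j400·0.1) = 1 + j40 → |·| ≈ 40.012, ∠ ≈ 88.57°
pole (1 + j400·0.02) = 1 + j8 → |·| ≈ 8.0623, ∠ ≈ 82.87°
pole (1 + j400·0.0005) = 1 + j0.2 → |·| ≈ 1.0198, ∠ ≈ 11.31°
|T| = 0.002 · 10.05 / (40.012 · 8.0623 · 1.0198) ≈ 6.1099e-05
Gain = 20 log₁₀(6.1099e-05) ≈ -84.28 dB
∠T = (84.29°) − (88.57° + 82.87° + 11.31°) = -98.46°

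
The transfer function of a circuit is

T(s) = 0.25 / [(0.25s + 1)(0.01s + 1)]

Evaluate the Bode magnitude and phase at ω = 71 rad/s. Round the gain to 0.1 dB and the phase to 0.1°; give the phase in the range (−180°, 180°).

-38.8 dB, -122.2°

At ω = 71 rad/s:
pole (1 + j71·0.25) = 1 + j17.75 → |·| ≈ 17.778, ∠ ≈ 86.78°
pole (1 + j71·0.01) = 1 + j0.71 → |·| ≈ 1.2264, ∠ ≈ 35.37°
|T| = 0.25 · 1 / (17.778 · 1.2264) ≈ 0.011466
Gain = 20 log₁₀(0.011466) ≈ -38.81 dB
∠T = (0°) − (86.78° + 35.37°) = -122.15°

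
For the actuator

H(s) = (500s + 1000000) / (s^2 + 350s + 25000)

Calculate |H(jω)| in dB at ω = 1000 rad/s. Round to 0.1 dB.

Substitute s = j1000:
Numerator: 500(j1000) + 1000000 = 1000000 + j500000
Denominator: (j1000)^2 + 350(j1000) + 25000 = -975000 + j350000
|N| = √(1000000² + 500000²) ≈ 1.118e+06, ∠N ≈ 26.57°
|D| = √(975000² + 350000²) ≈ 1.0359e+06, ∠D ≈ 160.25°
|H| = 1.118e+06 / 1.0359e+06 ≈ 1.0793
Gain = 20 log₁₀(1.0793) ≈ 0.66 dB

0.7 dB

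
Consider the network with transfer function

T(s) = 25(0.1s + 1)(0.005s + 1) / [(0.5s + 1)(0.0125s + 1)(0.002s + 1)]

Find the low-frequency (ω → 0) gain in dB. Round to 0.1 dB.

28.0 dB

T(0) = 25 · 1 / 1 = 25
20 log₁₀(25) ≈ 27.96 dB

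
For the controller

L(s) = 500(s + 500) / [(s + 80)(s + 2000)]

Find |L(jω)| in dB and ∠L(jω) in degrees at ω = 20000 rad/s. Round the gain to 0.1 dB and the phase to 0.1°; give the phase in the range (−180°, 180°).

At s = jω = j20000:
zero (s+500): 500 + j20000 → |·| = √(500²+20000²) = √400250000 ≈ 20006, ∠ = arctan(20000/500) ≈ 88.57°
pole (s+80): 80 + j20000 → |·| = √(80²+20000²) = √400006400 ≈ 20000, ∠ = arctan(20000/80) ≈ 89.77°
pole (s+2000): 2000 + j20000 → |·| = √(2000²+20000²) = √404000000 ≈ 20100, ∠ = arctan(20000/2000) ≈ 84.29°
|L| = 500 · 20006 / 4.02e+08 ≈ 0.024883
Gain = 20 log₁₀(0.024883) ≈ -32.08 dB
∠L = 88.57° − 174.06° = -85.49°

-32.1 dB, -85.5°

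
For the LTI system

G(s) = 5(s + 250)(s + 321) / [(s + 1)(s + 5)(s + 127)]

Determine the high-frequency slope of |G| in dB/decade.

Each pole contributes −20 dB/decade at high frequency; each zero contributes +20 dB/decade.
Net: 2 zero(s) − 3 pole(s) → -20 dB/decade.

-20 dB/decade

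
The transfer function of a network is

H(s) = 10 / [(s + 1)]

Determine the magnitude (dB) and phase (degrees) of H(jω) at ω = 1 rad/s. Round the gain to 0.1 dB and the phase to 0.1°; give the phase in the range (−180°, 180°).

At ω = 1 rad/s:
pole (1 + j1·1) = 1 + j1 → |·| ≈ 1.4142, ∠ ≈ 45.00°
|H| = 10 · 1 / (1.4142) ≈ 7.0711
Gain = 20 log₁₀(7.0711) ≈ 16.99 dB
∠H = (0°) − (45.00°) = -45.00°

17.0 dB, -45.0°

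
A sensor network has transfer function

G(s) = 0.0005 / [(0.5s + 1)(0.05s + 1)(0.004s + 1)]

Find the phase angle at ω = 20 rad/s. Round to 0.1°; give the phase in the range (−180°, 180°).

-133.9°

At ω = 20 rad/s:
pole (1 + j20·0.5) = 1 + j10 → |·| ≈ 10.05, ∠ ≈ 84.29°
pole (1 + j20·0.05) = 1 + j1 → |·| ≈ 1.4142, ∠ ≈ 45.00°
pole (1 + j20·0.004) = 1 + j0.08 → |·| ≈ 1.0032, ∠ ≈ 4.57°
∠G = (0°) − (84.29° + 45.00° + 4.57°) = -133.86°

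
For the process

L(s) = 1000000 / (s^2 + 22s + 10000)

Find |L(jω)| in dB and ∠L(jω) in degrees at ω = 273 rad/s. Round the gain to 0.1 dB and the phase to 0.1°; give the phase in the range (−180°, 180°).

23.8 dB, -174.7°

At s = jω = j273:
quadratic: (j273)² + 22·j273 + 10000 = -64529 + j6006 → |·| ≈ 64808, ∠ ≈ 174.68°
|L| = 1000000 / 64808 ≈ 15.43
Gain = 20 log₁₀(15.43) ≈ 23.77 dB
∠L = 0.00° − 174.68° = -174.68°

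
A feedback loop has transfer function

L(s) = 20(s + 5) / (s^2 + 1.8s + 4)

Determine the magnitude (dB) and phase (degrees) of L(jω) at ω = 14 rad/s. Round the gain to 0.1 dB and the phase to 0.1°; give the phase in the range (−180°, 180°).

3.7 dB, -102.2°

At s = jω = j14:
zero (s+5): 5 + j14 → |·| = √(5²+14²) = √221 ≈ 14.866, ∠ = arctan(14/5) ≈ 70.35°
quadratic: (j14)² + 1.8·j14 + 4 = -192 + j25.2 → |·| ≈ 193.65, ∠ ≈ 172.52°
|L| = 20 · 14.866 / 193.65 ≈ 1.5353
Gain = 20 log₁₀(1.5353) ≈ 3.72 dB
∠L = 70.35° − 172.52° = -102.17°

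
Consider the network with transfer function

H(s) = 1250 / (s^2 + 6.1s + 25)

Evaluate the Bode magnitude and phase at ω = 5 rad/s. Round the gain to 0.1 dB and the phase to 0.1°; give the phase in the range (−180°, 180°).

32.3 dB, -90.0°

At s = jω = j5:
quadratic: (j5)² + 6.1·j5 + 25 = 0 + j30.5 → |·| ≈ 30.5, ∠ ≈ 90.00°
|H| = 1250 / 30.5 ≈ 40.984
Gain = 20 log₁₀(40.984) ≈ 32.25 dB
∠H = 0.00° − 90.00° = -90.00°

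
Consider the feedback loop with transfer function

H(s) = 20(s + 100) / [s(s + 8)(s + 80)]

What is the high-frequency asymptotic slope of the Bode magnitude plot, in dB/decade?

-40 dB/decade

Each pole contributes −20 dB/decade at high frequency; each zero contributes +20 dB/decade.
Net: 1 zero(s) − 3 pole(s) → -40 dB/decade.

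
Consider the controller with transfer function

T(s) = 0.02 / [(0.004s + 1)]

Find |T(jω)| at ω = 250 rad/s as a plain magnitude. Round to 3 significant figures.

At ω = 250 rad/s:
pole (1 + j250·0.004) = 1 + j1 → |·| ≈ 1.4142, ∠ ≈ 45.00°
|T| = 0.02 · 1 / (1.4142) ≈ 0.014142

0.0141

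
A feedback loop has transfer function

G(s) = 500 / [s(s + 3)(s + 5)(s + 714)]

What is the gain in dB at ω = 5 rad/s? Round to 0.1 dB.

-49.4 dB

At s = jω = j5:
pole (s+3): 3 + j5 → |·| = √(3²+5²) = √34 ≈ 5.831, ∠ = arctan(5/3) ≈ 59.04°
pole (s+5): 5 + j5 → |·| = √(5²+5²) = √50 ≈ 7.0711, ∠ = arctan(5/5) ≈ 45.00°
pole (s+714): 714 + j5 → |·| = √(714²+5²) = √509821 ≈ 714.02, ∠ = arctan(5/714) ≈ 0.40°
pole at origin: |s| = 5, ∠ = 90.00° (in denominator)
|G| = 500 / 1.472e+05 ≈ 0.0033967
Gain = 20 log₁₀(0.0033967) ≈ -49.38 dB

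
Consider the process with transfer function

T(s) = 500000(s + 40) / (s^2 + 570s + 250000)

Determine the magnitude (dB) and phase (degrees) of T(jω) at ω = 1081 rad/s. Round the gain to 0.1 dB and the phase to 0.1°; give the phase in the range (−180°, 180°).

53.8 dB, -58.3°

At s = jω = j1081:
zero (s+40): 40 + j1081 → |·| = √(40²+1081²) = √1170161 ≈ 1081.7, ∠ = arctan(1081/40) ≈ 87.88°
quadratic: (j1081)² + 570·j1081 + 250000 = -918561 + j616170 → |·| ≈ 1.1061e+06, ∠ ≈ 146.15°
|T| = 500000 · 1081.7 / 1.1061e+06 ≈ 488.97
Gain = 20 log₁₀(488.97) ≈ 53.79 dB
∠T = 87.88° − 146.15° = -58.27°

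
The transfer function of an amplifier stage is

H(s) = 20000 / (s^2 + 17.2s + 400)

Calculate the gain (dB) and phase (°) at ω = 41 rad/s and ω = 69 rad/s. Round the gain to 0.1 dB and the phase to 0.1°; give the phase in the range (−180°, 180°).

ω = 41: 22.7 dB, -151.2°; ω = 69: 12.9 dB, -164.8°

At s = jω = j41:
quadratic: (j41)² + 17.2·j41 + 400 = -1281 + j705.2 → |·| ≈ 1462.3, ∠ ≈ 151.17°
|H| = 20000 / 1462.3 ≈ 13.677
Gain = 20 log₁₀(13.677) ≈ 22.72 dB
∠H = 0.00° − 151.17° = -151.17°

At s = jω = j69:
quadratic: (j69)² + 17.2·j69 + 400 = -4361 + j1186.8 → |·| ≈ 4519.6, ∠ ≈ 164.78°
|H| = 20000 / 4519.6 ≈ 4.4252
Gain = 20 log₁₀(4.4252) ≈ 12.92 dB
∠H = 0.00° − 164.78° = -164.78°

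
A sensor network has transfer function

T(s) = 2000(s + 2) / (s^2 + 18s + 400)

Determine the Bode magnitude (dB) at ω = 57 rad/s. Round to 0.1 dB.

At s = jω = j57:
zero (s+2): 2 + j57 → |·| = √(2²+57²) = √3253 ≈ 57.035, ∠ = arctan(57/2) ≈ 87.99°
quadratic: (j57)² + 18·j57 + 400 = -2849 + j1026 → |·| ≈ 3028.1, ∠ ≈ 160.19°
|T| = 2000 · 57.035 / 3028.1 ≈ 37.67
Gain = 20 log₁₀(37.67) ≈ 31.52 dB

31.5 dB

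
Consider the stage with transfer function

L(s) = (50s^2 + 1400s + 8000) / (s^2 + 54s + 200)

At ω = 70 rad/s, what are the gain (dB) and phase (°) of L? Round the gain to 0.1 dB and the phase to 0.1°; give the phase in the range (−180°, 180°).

Substitute s = j70:
Numerator: 50(j70)^2 + 1400(j70) + 8000 = -237000 + j98000
Denominator: (j70)^2 + 54(j70) + 200 = -4700 + j3780
|N| = √(237000² + 98000²) ≈ 2.5646e+05, ∠N ≈ 157.53°
|D| = √(4700² + 3780²) ≈ 6031.5, ∠D ≈ 141.19°
|L| = 2.5646e+05 / 6031.5 ≈ 42.52
Gain = 20 log₁₀(42.52) ≈ 32.57 dB
∠L = 157.53° − 141.19° = 16.34°

32.6 dB, 16.3°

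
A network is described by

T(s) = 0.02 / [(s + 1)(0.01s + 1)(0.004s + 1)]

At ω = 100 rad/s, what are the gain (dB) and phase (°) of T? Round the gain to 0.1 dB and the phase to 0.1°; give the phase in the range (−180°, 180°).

At ω = 100 rad/s:
pole (1 + j100·1) = 1 + j100 → |·| ≈ 100, ∠ ≈ 89.43°
pole (1 + j100·0.01) = 1 + j1 → |·| ≈ 1.4142, ∠ ≈ 45.00°
pole (1 + j100·0.004) = 1 + j0.4 → |·| ≈ 1.077, ∠ ≈ 21.80°
|T| = 0.02 · 1 / (100 · 1.4142 · 1.077) ≈ 0.00013131
Gain = 20 log₁₀(0.00013131) ≈ -77.63 dB
∠T = (0°) − (89.43° + 45.00° + 21.80°) = -156.23°

-77.6 dB, -156.2°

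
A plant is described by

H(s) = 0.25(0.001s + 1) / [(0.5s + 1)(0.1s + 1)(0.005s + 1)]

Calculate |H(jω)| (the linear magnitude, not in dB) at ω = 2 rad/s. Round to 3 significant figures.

0.173

At ω = 2 rad/s:
zero (1 + j2·0.001) = 1 + j0.002 → |·| ≈ 1, ∠ ≈ 0.11°
pole (1 + j2·0.5) = 1 + j1 → |·| ≈ 1.4142, ∠ ≈ 45.00°
pole (1 + j2·0.1) = 1 + j0.2 → |·| ≈ 1.0198, ∠ ≈ 11.31°
pole (1 + j2·0.005) = 1 + j0.01 → |·| ≈ 1, ∠ ≈ 0.57°
|H| = 0.25 · 1 / (1.4142 · 1.0198 · 1) ≈ 0.17335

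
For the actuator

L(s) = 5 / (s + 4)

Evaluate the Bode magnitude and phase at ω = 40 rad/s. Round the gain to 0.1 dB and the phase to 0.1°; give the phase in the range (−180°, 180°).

Substitute s = j40:
Numerator: 5 = 5 + j0
Denominator: (j40) + 4 = 4 + j40
|N| = √(5² + 0²) ≈ 5, ∠N ≈ 0.00°
|D| = √(4² + 40²) ≈ 40.2, ∠D ≈ 84.29°
|L| = 5 / 40.2 ≈ 0.12438
Gain = 20 log₁₀(0.12438) ≈ -18.10 dB
∠L = 0.00° − 84.29° = -84.29°

-18.1 dB, -84.3°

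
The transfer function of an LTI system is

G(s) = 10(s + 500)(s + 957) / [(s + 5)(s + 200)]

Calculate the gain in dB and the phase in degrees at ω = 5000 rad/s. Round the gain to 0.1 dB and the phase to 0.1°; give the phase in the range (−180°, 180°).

20.2 dB, -14.2°

At s = jω = j5000:
zero (s+500): 500 + j5000 → |·| = √(500²+5000²) = √25250000 ≈ 5024.9, ∠ = arctan(5000/500) ≈ 84.29°
zero (s+957): 957 + j5000 → |·| = √(957²+5000²) = √25915849 ≈ 5090.8, ∠ = arctan(5000/957) ≈ 79.16°
pole (s+5): 5 + j5000 → |·| = √(5²+5000²) = √25000025 ≈ 5000, ∠ = arctan(5000/5) ≈ 89.94°
pole (s+200): 200 + j5000 → |·| = √(200²+5000²) = √25040000 ≈ 5004, ∠ = arctan(5000/200) ≈ 87.71°
|G| = 10 · 2.5581e+07 / 2.502e+07 ≈ 10.224
Gain = 20 log₁₀(10.224) ≈ 20.19 dB
∠G = 163.45° − 177.65° = -14.20°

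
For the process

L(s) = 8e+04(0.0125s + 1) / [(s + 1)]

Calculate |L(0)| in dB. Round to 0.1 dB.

L(0) = 8e+04 · 1 / 1 = 80000
20 log₁₀(80000) ≈ 98.06 dB

98.1 dB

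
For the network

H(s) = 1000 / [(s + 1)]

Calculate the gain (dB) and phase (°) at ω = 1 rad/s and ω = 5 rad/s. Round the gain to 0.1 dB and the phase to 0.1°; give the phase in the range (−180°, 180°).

At ω = 1 rad/s:
pole (1 + j1·1) = 1 + j1 → |·| ≈ 1.4142, ∠ ≈ 45.00°
|H| = 1000 · 1 / (1.4142) ≈ 707.11
Gain = 20 log₁₀(707.11) ≈ 56.99 dB
∠H = (0°) − (45.00°) = -45.00°

At ω = 5 rad/s:
pole (1 + j5·1) = 1 + j5 → |·| ≈ 5.099, ∠ ≈ 78.69°
|H| = 1000 · 1 / (5.099) ≈ 196.12
Gain = 20 log₁₀(196.12) ≈ 45.85 dB
∠H = (0°) − (78.69°) = -78.69°

ω = 1: 57.0 dB, -45.0°; ω = 5: 45.9 dB, -78.7°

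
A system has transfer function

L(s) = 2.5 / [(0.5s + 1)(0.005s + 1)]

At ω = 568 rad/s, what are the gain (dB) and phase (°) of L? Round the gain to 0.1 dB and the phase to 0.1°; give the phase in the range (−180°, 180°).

At ω = 568 rad/s:
pole (1 + j568·0.5) = 1 + j284 → |·| ≈ 284, ∠ ≈ 89.80°
pole (1 + j568·0.005) = 1 + j2.84 → |·| ≈ 3.0109, ∠ ≈ 70.60°
|L| = 2.5 · 1 / (284 · 3.0109) ≈ 0.0029236
Gain = 20 log₁₀(0.0029236) ≈ -50.68 dB
∠L = (0°) − (89.80° + 70.60°) = -160.40°

-50.7 dB, -160.4°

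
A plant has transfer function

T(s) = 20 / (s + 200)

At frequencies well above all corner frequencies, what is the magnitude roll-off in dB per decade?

-20 dB/decade

Each pole contributes −20 dB/decade at high frequency; each zero contributes +20 dB/decade.
Net: 0 zero(s) − 1 pole(s) → -20 dB/decade.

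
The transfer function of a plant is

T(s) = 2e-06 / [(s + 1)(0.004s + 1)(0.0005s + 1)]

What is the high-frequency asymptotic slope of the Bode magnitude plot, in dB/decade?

Each pole contributes −20 dB/decade at high frequency; each zero contributes +20 dB/decade.
Net: 0 zero(s) − 3 pole(s) → -60 dB/decade.

-60 dB/decade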